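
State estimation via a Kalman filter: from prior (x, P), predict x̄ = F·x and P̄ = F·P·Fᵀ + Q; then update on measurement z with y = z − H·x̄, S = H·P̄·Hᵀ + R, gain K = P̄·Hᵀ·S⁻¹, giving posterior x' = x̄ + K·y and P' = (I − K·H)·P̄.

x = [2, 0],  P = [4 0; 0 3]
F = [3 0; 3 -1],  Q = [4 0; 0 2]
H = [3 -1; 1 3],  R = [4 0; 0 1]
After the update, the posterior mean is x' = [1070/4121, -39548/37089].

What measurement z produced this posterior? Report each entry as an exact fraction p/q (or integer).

x̄ = F·x = [6, 6]
P̄ = F·P·Fᵀ + Q = [40 36; 36 41]
S = H·P̄·Hᵀ + R = [189 285; 285 626]
K = P̄·Hᵀ·S⁻¹ = [1156/4121 448/4121; -3373/37089 3652/12363]
x' − x̄ = [-23656/4121, -262082/37089] = K·y
y = (KᵀK)⁻¹·Kᵀ·(x' − x̄) = [-10, -27]
z = y + H·x̄ = [-10, -27] + [12, 24] = [2, -3]

z = [2, -3]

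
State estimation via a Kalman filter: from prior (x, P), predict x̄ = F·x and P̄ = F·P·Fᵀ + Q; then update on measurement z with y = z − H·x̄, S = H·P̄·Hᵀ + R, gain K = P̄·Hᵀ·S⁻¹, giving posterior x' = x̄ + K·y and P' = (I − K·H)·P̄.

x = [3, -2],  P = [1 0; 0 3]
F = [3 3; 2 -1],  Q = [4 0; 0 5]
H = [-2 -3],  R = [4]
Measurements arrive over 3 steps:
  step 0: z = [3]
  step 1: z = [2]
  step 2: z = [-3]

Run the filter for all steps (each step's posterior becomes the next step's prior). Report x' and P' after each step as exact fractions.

step 0: x' = [-1635/236, 449/118], P' = [4399/236 -1419/118; -1419/118 483/59]
step 1: x' = [-845753/461848, 116999/230924], P' = [2820227/461848 -906789/230924; -906789/230924 342379/115462]
step 2: x' = [-32328075/24452372, 41686717/22705774], P' = [150775675/24452372 -6916515/1746598; -6916515/1746598 4835299/1621841]

step 0: x̄ = F·x = [3, 8]
step 0: P̄ = F·P·Fᵀ + Q = [40 -3; -3 12]
step 0: y = z − H·x̄ = [33]
step 0: S = H·P̄·Hᵀ + R = [236]
step 0: K = P̄·Hᵀ·S⁻¹ = [-71/236; -15/118]
step 0: x' = x̄ + K·y = [-1635/236, 449/118]
step 0: P' = (I − K·H)·P̄ = [4399/236 -1419/118; -1419/118 483/59]
step 1: x̄ = F·x = [-2211/236, -1042/59]
step 1: P̄ = F·P·Fᵀ + Q = [6839/236 3021/59; 3021/59 8015/59]
step 1: y = z − H·x̄ = [-8227/118]
step 1: S = H·P̄·Hᵀ + R = [115462/59]
step 1: K = P̄·Hᵀ·S⁻¹ = [-24965/230924; -30087/115462]
step 1: x' = x̄ + K·y = [-845753/461848, 116999/230924]
step 1: P' = (I − K·H)·P̄ = [2820227/461848 -906789/230924; -906789/230924 342379/115462]
step 2: x̄ = F·x = [-1835265/461848, -240688/57731]
step 2: P̄ = F·P·Fᵀ + Q = [6910675/461848 921510/57731; 921510/57731 2776747/57731]
step 2: y = z − H·x̄ = [-5416293/230924]
step 2: S = H·P̄·Hᵀ + R = [79470209/115462]
step 2: K = P̄·Hᵀ·S⁻¹ = [-1382215/12226186; -2906646/11352887]
step 2: x' = x̄ + K·y = [-32328075/24452372, 41686717/22705774]
step 2: P' = (I − K·H)·P̄ = [150775675/24452372 -6916515/1746598; -6916515/1746598 4835299/1621841]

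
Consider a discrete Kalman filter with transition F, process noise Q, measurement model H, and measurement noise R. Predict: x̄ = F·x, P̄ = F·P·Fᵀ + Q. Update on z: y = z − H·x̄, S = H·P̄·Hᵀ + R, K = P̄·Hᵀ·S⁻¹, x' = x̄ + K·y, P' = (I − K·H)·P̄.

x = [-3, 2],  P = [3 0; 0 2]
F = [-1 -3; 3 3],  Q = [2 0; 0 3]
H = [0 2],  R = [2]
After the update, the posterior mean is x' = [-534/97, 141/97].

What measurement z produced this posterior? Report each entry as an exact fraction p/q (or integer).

x̄ = F·x = [-3, -3]
P̄ = F·P·Fᵀ + Q = [23 -27; -27 48]
S = H·P̄·Hᵀ + R = [194]
K = P̄·Hᵀ·S⁻¹ = [-27/97; 48/97]
x' − x̄ = [-243/97, 432/97] = K·y
y = (KᵀK)⁻¹·Kᵀ·(x' − x̄) = [9]
z = y + H·x̄ = [9] + [-6] = [3]

z = [3]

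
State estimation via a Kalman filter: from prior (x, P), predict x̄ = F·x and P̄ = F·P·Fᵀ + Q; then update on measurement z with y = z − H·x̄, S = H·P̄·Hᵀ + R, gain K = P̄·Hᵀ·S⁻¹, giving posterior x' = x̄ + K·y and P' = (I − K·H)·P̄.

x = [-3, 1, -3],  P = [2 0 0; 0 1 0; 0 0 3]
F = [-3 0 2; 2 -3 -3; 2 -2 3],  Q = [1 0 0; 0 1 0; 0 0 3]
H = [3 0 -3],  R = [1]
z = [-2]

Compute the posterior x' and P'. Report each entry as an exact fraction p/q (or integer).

x' = [-60/11, 1581/275, -1327/275]
P' = [457/22 -507/22 228/11; -507/22 22149/550 -6329/275; 228/11 -6329/275 5718/275]

x̄ = F·x = [3, 0, -17]
P̄ = F·P·Fᵀ + Q = [31 -30 6; -30 45 -13; 6 -13 42]
y = z − H·x̄ = [-62]
S = H·P̄·Hᵀ + R = [550]
K = P̄·Hᵀ·S⁻¹ = [3/22; -51/550; -54/275]
x' = x̄ + K·y = [-60/11, 1581/275, -1327/275]
P' = (I − K·H)·P̄ = [457/22 -507/22 228/11; -507/22 22149/550 -6329/275; 228/11 -6329/275 5718/275]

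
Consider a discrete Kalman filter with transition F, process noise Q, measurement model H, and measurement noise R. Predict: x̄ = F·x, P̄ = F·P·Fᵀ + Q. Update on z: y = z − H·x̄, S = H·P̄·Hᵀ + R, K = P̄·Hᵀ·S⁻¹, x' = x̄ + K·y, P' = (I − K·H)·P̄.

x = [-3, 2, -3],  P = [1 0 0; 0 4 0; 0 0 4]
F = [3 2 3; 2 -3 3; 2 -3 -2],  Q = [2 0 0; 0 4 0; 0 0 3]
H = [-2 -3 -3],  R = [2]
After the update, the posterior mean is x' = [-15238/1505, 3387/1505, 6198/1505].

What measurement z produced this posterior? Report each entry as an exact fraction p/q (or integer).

x̄ = F·x = [-14, -21, -6]
P̄ = F·P·Fᵀ + Q = [63 18 -42; 18 80 16; -42 16 59]
S = H·P̄·Hᵀ + R = [1505]
K = P̄·Hᵀ·S⁻¹ = [-54/1505; -324/1505; -141/1505]
x' − x̄ = [5832/1505, 34992/1505, 15228/1505] = K·y
y = (KᵀK)⁻¹·Kᵀ·(x' − x̄) = [-108]
z = y + H·x̄ = [-108] + [109] = [1]

z = [1]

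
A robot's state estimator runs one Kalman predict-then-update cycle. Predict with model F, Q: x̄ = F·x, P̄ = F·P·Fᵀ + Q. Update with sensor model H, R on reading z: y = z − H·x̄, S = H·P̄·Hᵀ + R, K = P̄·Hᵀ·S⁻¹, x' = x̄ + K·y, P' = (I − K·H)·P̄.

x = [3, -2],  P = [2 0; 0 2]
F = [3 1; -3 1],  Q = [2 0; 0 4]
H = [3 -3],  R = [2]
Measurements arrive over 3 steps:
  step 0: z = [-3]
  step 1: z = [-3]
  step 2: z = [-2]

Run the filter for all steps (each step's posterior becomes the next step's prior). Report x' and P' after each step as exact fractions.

step 0: x' = [-785/352, -113/88], P' = [623/176 151/44; 151/44 39/11]
step 1: x' = [154/7561, 110189/105854], P' = [17102/7561 16017/7561; 16017/7561 116266/52927]
step 2: x' = [1574084/2609453, 1203091/948892], P' = [5785965/2609453 985325/474446; 985325/474446 2047643/948892]

step 0: x̄ = F·x = [7, -11]
step 0: P̄ = F·P·Fᵀ + Q = [22 -16; -16 24]
step 0: y = z − H·x̄ = [-57]
step 0: S = H·P̄·Hᵀ + R = [704]
step 0: K = P̄·Hᵀ·S⁻¹ = [57/352; -15/88]
step 0: x' = x̄ + K·y = [-785/352, -113/88]
step 0: P' = (I − K·H)·P̄ = [623/176 151/44; 151/44 39/11]
step 1: x̄ = F·x = [-2807/352, 173/32]
step 1: P̄ = F·P·Fᵀ + Q = [10207/176 -453/16; -453/16 301/16]
step 1: y = z − H·x̄ = [6537/176]
step 1: S = H·P̄·Hᵀ + R = [52927/44]
step 1: K = P̄·Hᵀ·S⁻¹ = [3255/15122; -12441/105854]
step 1: x' = x̄ + K·y = [154/7561, 110189/105854]
step 1: P' = (I − K·H)·P̄ = [17102/7561 16017/7561; 16017/7561 116266/52927]
step 2: x̄ = F·x = [116657/105854, 103721/105854]
step 2: P̄ = F·P·Fᵀ + Q = [1972260/52927 -961160/52927; -961160/52927 732686/52927]
step 2: y = z − H·x̄ = [-17894/7561]
step 2: S = H·P̄·Hᵀ + R = [5964464/7561]
step 2: K = P̄·Hᵀ·S⁻¹ = [314295/1491116; -32997/271112]
step 2: x' = x̄ + K·y = [1574084/2609453, 1203091/948892]
step 2: P' = (I − K·H)·P̄ = [5785965/2609453 985325/474446; 985325/474446 2047643/948892]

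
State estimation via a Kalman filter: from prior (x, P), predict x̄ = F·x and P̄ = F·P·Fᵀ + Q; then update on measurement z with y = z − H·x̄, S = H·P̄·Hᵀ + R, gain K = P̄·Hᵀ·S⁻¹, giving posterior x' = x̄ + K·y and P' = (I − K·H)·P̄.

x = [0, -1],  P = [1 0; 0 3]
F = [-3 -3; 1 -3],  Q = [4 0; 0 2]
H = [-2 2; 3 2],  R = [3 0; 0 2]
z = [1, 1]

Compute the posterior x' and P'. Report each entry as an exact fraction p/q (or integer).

x̄ = F·x = [3, 3]
P̄ = F·P·Fᵀ + Q = [40 24; 24 30]
y = z − H·x̄ = [1, -14]
S = H·P̄·Hᵀ + R = [91 -72; -72 770]
K = P̄·Hᵀ·S⁻¹ = [-6272/32443 6492/32443; 9372/32443 6438/32443]
x' = x̄ + K·y = [169/32443, 16569/32443]
P' = (I − K·H)·P̄ = [6360/32443 -3048/32443; -3048/32443 11010/32443]

x' = [169/32443, 16569/32443]
P' = [6360/32443 -3048/32443; -3048/32443 11010/32443]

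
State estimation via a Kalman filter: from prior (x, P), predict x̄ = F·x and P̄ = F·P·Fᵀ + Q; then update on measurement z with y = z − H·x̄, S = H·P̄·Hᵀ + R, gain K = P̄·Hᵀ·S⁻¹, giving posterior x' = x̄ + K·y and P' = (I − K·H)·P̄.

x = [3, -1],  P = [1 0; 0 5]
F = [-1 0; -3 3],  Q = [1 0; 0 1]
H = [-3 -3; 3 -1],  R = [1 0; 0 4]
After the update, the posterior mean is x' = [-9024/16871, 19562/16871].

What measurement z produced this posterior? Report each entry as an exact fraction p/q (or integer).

z = [-2, -2]

x̄ = F·x = [-3, -12]
P̄ = F·P·Fᵀ + Q = [2 3; 3 55]
S = H·P̄·Hᵀ + R = [568 129; 129 59]
K = P̄·Hᵀ·S⁻¹ = [-1272/16871 3639/16871; -4332/16871 -3682/16871]
x' − x̄ = [41589/16871, 222014/16871] = K·y
y = (KᵀK)⁻¹·Kᵀ·(x' − x̄) = [-47, -5]
z = y + H·x̄ = [-47, -5] + [45, 3] = [-2, -2]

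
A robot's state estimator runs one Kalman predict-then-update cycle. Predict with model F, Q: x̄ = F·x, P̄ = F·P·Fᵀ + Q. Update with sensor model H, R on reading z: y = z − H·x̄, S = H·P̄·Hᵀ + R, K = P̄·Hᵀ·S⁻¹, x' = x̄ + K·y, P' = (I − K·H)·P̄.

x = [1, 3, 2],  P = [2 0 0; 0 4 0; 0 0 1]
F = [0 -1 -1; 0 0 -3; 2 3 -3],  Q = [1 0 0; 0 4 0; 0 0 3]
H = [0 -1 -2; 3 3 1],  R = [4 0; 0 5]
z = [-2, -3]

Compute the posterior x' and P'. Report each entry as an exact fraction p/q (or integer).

x̄ = F·x = [-5, -6, 5]
P̄ = F·P·Fᵀ + Q = [6 3 -9; 3 13 9; -9 9 56]
y = z − H·x̄ = [2, 25]
S = H·P̄·Hᵀ + R = [277 -169; -169 286]
K = P̄·Hᵀ·S⁻¹ = [188/1299 2507/16887; 59/3897 10550/50661; -1934/3897 -4937/50661]
x' = x̄ + K·y = [-5624/5629, -4298/5629, 8844/5629]
P' = (I − K·H)·P̄ = [6512/5629 -16474/16887 3349/16887; -16474/16887 81020/50661 -42044/50661; 3349/16887 -42044/50661 71306/50661]

x' = [-5624/5629, -4298/5629, 8844/5629]
P' = [6512/5629 -16474/16887 3349/16887; -16474/16887 81020/50661 -42044/50661; 3349/16887 -42044/50661 71306/50661]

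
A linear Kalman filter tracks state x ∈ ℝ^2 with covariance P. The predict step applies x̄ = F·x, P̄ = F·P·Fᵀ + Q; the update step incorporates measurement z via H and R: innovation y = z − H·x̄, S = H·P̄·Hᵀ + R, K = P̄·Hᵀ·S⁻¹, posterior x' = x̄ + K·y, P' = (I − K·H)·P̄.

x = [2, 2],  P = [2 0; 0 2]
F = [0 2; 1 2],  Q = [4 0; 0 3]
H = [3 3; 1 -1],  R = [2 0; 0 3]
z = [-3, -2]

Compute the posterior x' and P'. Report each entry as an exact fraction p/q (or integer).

x' = [-2128/1481, 735/1481]
P' = [2740/4443 -2252/4443; -2252/4443 2746/4443]

x̄ = F·x = [4, 6]
P̄ = F·P·Fᵀ + Q = [12 8; 8 13]
y = z − H·x̄ = [-33, 0]
S = H·P̄·Hᵀ + R = [371 -3; -3 12]
K = P̄·Hᵀ·S⁻¹ = [244/1481 1664/4443; 247/1481 -1666/4443]
x' = x̄ + K·y = [-2128/1481, 735/1481]
P' = (I − K·H)·P̄ = [2740/4443 -2252/4443; -2252/4443 2746/4443]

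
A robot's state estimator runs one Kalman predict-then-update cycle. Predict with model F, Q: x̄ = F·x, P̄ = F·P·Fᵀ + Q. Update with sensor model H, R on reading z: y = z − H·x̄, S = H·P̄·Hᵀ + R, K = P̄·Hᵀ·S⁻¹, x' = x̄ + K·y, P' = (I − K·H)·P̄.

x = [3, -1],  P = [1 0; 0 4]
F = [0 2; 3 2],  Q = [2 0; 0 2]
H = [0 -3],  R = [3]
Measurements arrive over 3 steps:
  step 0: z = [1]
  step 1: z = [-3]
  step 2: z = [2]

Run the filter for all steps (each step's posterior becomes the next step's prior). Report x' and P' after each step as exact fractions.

step 0: x̄ = F·x = [-2, 7]
step 0: P̄ = F·P·Fᵀ + Q = [18 16; 16 27]
step 0: y = z − H·x̄ = [22]
step 0: S = H·P̄·Hᵀ + R = [246]
step 0: K = P̄·Hᵀ·S⁻¹ = [-8/41; -27/82]
step 0: x' = x̄ + K·y = [-258/41, -10/41]
step 0: P' = (I − K·H)·P̄ = [354/41 8/41; 8/41 27/82]
step 1: x̄ = F·x = [-20/41, -794/41]
step 1: P̄ = F·P·Fᵀ + Q = [136/41 102/41; 102/41 3418/41]
step 1: y = z − H·x̄ = [-2505/41]
step 1: S = H·P̄·Hᵀ + R = [30885/41]
step 1: K = P̄·Hᵀ·S⁻¹ = [-102/10295; -3418/10295]
step 1: x' = x̄ + K·y = [242/2059, 1892/2059]
step 1: P' = (I − K·H)·P̄ = [33388/10295 102/10295; 102/10295 3418/10295]
step 2: x̄ = F·x = [3784/2059, 4510/2059]
step 2: P̄ = F·P·Fᵀ + Q = [34262/10295 14284/10295; 14284/10295 335978/10295]
step 2: y = z − H·x̄ = [17648/2059]
step 2: S = H·P̄·Hᵀ + R = [3054687/10295]
step 2: K = P̄·Hᵀ·S⁻¹ = [-14284/1018229; -335978/1018229]
step 2: x' = x̄ + K·y = [1748856/1018229, -649406/1018229]
step 2: P' = (I − K·H)·P̄ = [3329234/1018229 14284/1018229; 14284/1018229 335978/1018229]

step 0: x' = [-258/41, -10/41], P' = [354/41 8/41; 8/41 27/82]
step 1: x' = [242/2059, 1892/2059], P' = [33388/10295 102/10295; 102/10295 3418/10295]
step 2: x' = [1748856/1018229, -649406/1018229], P' = [3329234/1018229 14284/1018229; 14284/1018229 335978/1018229]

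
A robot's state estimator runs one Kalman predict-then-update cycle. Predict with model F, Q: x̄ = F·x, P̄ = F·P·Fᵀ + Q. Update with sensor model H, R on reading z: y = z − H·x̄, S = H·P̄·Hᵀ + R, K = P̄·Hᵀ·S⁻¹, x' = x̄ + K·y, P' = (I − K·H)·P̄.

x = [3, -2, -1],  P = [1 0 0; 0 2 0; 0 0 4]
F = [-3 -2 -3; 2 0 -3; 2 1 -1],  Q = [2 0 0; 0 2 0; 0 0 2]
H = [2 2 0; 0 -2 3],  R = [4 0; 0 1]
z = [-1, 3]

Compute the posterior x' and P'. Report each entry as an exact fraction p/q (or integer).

x' = [-5183/820, 1197/205, 1999/410]
P' = [44497/5330 -21066/2665 -14191/2665; -21066/2665 22506/2665 15136/2665; -14191/2665 15136/2665 10466/2665]

x̄ = F·x = [-2, 9, 5]
P̄ = F·P·Fᵀ + Q = [55 30 2; 30 42 16; 2 16 12]
y = z − H·x̄ = [-15, 6]
S = H·P̄·Hᵀ + R = [632 -180; -180 85]
K = P̄·Hᵀ·S⁻¹ = [473/2132 -441/2665; 144/533 396/2665; 189/1066 1126/2665]
x' = x̄ + K·y = [-5183/820, 1197/205, 1999/410]
P' = (I − K·H)·P̄ = [44497/5330 -21066/2665 -14191/2665; -21066/2665 22506/2665 15136/2665; -14191/2665 15136/2665 10466/2665]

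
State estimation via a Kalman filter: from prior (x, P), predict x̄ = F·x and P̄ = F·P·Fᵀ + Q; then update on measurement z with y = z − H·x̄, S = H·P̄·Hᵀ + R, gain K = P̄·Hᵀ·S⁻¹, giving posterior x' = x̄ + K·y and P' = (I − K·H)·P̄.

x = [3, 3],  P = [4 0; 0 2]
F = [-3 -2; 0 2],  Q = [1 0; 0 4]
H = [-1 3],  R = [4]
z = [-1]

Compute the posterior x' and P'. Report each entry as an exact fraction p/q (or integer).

x' = [-729/205, -266/205]
P' = [4464/205 1396/205; 1396/205 524/205]

x̄ = F·x = [-15, 6]
P̄ = F·P·Fᵀ + Q = [45 -8; -8 12]
y = z − H·x̄ = [-34]
S = H·P̄·Hᵀ + R = [205]
K = P̄·Hᵀ·S⁻¹ = [-69/205; 44/205]
x' = x̄ + K·y = [-729/205, -266/205]
P' = (I − K·H)·P̄ = [4464/205 1396/205; 1396/205 524/205]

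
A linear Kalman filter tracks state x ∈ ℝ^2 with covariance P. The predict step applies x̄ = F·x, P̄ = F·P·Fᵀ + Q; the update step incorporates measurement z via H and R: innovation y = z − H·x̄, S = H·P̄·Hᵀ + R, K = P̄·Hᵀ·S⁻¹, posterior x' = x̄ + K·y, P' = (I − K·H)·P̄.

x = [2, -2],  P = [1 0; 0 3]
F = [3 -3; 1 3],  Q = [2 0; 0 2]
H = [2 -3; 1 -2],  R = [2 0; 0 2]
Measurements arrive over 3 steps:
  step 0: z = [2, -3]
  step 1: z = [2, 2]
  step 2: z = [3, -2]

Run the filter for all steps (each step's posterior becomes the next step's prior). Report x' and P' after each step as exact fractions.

step 0: x̄ = F·x = [12, -4]
step 0: P̄ = F·P·Fᵀ + Q = [38 -24; -24 30]
step 0: y = z − H·x̄ = [-34, -23]
step 0: S = H·P̄·Hᵀ + R = [712 424; 424 256]
step 0: K = P̄·Hᵀ·S⁻¹ = [89/156 -95/156; 3/26 -27/52]
step 0: x' = x̄ + K·y = [1031/156, 209/52]
step 0: P' = (I − K·H)·P̄ = [463/78 93/26; 93/26 30/13]
step 1: x̄ = F·x = [101/13, 56/3]
step 1: P̄ = F·P·Fᵀ + Q = [307/26 37/2; 37/2 301/6]
step 1: y = z − H·x̄ = [552/13, 1231/39]
step 1: S = H·P̄·Hᵀ + R = [7247/26 5073/26; 5073/26 10957/78]
step 1: K = P̄·Hᵀ·S⁻¹ = [17021/42296 -31227/42296; 53/2488 -1523/2488]
step 1: x' = x̄ + K·y = [65693/42296, 621/2488]
step 1: P' = (I − K·H)·P̄ = [127723/21148 4675/1244; 4675/1244 3099/1244]
step 2: x̄ = F·x = [20676/5287, 24341/10574]
step 2: P̄ = F·P·Fᵀ + Q = [58850/5287 96468/5287; 96468/5287 280254/5287]
step 2: y = z − H·x̄ = [22041/10574, -6909/5287]
step 2: S = H·P̄·Hᵀ + R = [1610644/5287 1123948/5287; 1123948/5287 804568/5287]
step 2: K = P̄·Hᵀ·S⁻¹ = [296911/771078 -77611/110154; 1327/128513 -21707/36718]
step 2: x' = x̄ + K·y = [2896213/514052, 795763/257026]
step 2: P' = (I − K·H)·P̄ = [2223653/385539 461155/128513; 461155/128513 306552/128513]

step 0: x' = [1031/156, 209/52], P' = [463/78 93/26; 93/26 30/13]
step 1: x' = [65693/42296, 621/2488], P' = [127723/21148 4675/1244; 4675/1244 3099/1244]
step 2: x' = [2896213/514052, 795763/257026], P' = [2223653/385539 461155/128513; 461155/128513 306552/128513]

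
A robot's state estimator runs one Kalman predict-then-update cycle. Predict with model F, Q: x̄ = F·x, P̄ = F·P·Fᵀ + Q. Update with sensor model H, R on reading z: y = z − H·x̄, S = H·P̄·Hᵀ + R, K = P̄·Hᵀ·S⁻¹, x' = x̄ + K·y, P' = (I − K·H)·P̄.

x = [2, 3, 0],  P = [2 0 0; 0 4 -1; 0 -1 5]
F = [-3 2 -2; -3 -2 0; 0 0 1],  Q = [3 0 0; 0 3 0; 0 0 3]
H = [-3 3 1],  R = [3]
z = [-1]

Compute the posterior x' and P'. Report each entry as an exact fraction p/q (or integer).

x̄ = F·x = [0, -12, 0]
P̄ = F·P·Fᵀ + Q = [65 -2 -12; -2 37 2; -12 2 8]
y = z − H·x̄ = [35]
S = H·P̄·Hᵀ + R = [1049]
K = P̄·Hᵀ·S⁻¹ = [-213/1049; 119/1049; 50/1049]
x' = x̄ + K·y = [-7455/1049, -8423/1049, 1750/1049]
P' = (I − K·H)·P̄ = [22816/1049 23249/1049 -1938/1049; 23249/1049 24652/1049 -3852/1049; -1938/1049 -3852/1049 5892/1049]

x' = [-7455/1049, -8423/1049, 1750/1049]
P' = [22816/1049 23249/1049 -1938/1049; 23249/1049 24652/1049 -3852/1049; -1938/1049 -3852/1049 5892/1049]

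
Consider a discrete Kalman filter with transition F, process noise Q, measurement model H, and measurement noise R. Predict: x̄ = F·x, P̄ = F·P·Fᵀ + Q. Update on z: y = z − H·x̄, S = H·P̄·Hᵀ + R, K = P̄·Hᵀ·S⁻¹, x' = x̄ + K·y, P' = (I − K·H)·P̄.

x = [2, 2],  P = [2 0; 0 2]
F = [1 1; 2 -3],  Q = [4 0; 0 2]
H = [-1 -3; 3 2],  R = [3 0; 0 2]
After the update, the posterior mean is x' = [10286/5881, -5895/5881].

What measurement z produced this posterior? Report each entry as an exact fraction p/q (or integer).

x̄ = F·x = [4, -2]
P̄ = F·P·Fᵀ + Q = [8 -2; -2 28]
S = H·P̄·Hᵀ + R = [251 -170; -170 162]
K = P̄·Hᵀ·S⁻¹ = [1538/5881 2340/5881; -2392/5881 -695/5881]
x' − x̄ = [-13238/5881, 5867/5881] = K·y
y = (KᵀK)⁻¹·Kᵀ·(x' − x̄) = [-1, -5]
z = y + H·x̄ = [-1, -5] + [2, 8] = [1, 3]

z = [1, 3]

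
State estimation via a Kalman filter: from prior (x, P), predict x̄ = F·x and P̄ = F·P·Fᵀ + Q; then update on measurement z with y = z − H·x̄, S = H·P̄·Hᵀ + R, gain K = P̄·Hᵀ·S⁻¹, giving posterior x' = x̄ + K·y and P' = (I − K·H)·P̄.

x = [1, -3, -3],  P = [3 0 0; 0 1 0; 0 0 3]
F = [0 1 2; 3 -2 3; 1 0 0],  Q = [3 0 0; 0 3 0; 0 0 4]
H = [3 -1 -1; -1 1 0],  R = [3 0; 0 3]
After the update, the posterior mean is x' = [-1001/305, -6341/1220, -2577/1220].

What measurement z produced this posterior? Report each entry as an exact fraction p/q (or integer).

z = [-2, -2]

x̄ = F·x = [-9, 0, 1]
P̄ = F·P·Fᵀ + Q = [16 16 0; 16 61 9; 0 9 7]
S = H·P̄·Hᵀ + R = [137 -54; -54 48]
K = P̄·Hᵀ·S⁻¹ = [128/305 144/305; 229/610 1659/1220; -47/610 123/1220]
x' − x̄ = [1744/305, -6341/1220, -3797/1220] = K·y
y = (KᵀK)⁻¹·Kᵀ·(x' − x̄) = [26, -11]
z = y + H·x̄ = [26, -11] + [-28, 9] = [-2, -2]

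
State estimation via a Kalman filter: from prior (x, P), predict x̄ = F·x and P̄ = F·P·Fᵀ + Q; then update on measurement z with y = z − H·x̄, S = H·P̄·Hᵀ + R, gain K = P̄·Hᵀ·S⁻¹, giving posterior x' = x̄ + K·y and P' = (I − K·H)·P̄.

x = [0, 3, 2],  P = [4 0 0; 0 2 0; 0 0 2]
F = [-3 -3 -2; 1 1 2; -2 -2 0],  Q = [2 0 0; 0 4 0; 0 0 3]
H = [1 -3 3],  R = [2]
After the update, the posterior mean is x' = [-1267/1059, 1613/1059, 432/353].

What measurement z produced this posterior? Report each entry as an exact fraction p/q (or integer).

z = [-2]

x̄ = F·x = [-13, 7, -6]
P̄ = F·P·Fᵀ + Q = [64 -26 36; -26 18 -12; 36 -12 27]
S = H·P̄·Hᵀ + R = [1059]
K = P̄·Hᵀ·S⁻¹ = [250/1059; -116/1059; 51/353]
x' − x̄ = [12500/1059, -5800/1059, 2550/353] = K·y
y = (KᵀK)⁻¹·Kᵀ·(x' − x̄) = [50]
z = y + H·x̄ = [50] + [-52] = [-2]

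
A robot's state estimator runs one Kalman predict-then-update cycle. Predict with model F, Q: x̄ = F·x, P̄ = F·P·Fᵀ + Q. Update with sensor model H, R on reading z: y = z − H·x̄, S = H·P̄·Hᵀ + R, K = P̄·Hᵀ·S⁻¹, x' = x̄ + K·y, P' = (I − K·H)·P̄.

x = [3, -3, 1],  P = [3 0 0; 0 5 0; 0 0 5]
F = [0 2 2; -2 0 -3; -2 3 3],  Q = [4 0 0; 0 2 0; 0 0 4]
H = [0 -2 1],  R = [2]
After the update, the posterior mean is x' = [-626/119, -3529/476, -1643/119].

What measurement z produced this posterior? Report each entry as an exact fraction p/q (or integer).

z = [1]

x̄ = F·x = [-4, -9, -12]
P̄ = F·P·Fᵀ + Q = [44 -30 60; -30 59 -33; 60 -33 106]
S = H·P̄·Hᵀ + R = [476]
K = P̄·Hᵀ·S⁻¹ = [30/119; -151/476; 43/119]
x' − x̄ = [-150/119, 755/476, -215/119] = K·y
y = (KᵀK)⁻¹·Kᵀ·(x' − x̄) = [-5]
z = y + H·x̄ = [-5] + [6] = [1]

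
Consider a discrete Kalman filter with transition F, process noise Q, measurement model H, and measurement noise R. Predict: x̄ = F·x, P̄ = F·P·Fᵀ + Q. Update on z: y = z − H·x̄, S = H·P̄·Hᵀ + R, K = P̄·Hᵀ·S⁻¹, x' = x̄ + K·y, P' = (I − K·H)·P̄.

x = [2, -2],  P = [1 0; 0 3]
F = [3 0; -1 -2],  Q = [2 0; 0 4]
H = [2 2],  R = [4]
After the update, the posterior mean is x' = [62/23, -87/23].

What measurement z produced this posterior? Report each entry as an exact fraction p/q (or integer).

x̄ = F·x = [6, 2]
P̄ = F·P·Fᵀ + Q = [11 -3; -3 17]
S = H·P̄·Hᵀ + R = [92]
K = P̄·Hᵀ·S⁻¹ = [4/23; 7/23]
x' − x̄ = [-76/23, -133/23] = K·y
y = (KᵀK)⁻¹·Kᵀ·(x' − x̄) = [-19]
z = y + H·x̄ = [-19] + [16] = [-3]

z = [-3]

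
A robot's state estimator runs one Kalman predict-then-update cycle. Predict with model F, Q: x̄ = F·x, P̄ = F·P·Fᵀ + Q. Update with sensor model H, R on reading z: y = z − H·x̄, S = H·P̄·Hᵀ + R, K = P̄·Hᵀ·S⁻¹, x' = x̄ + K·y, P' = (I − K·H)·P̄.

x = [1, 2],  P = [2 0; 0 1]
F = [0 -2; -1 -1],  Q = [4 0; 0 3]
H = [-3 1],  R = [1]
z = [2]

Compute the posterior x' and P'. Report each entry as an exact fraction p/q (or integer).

x̄ = F·x = [-4, -3]
P̄ = F·P·Fᵀ + Q = [8 2; 2 6]
y = z − H·x̄ = [-7]
S = H·P̄·Hᵀ + R = [67]
K = P̄·Hᵀ·S⁻¹ = [-22/67; 0]
x' = x̄ + K·y = [-114/67, -3]
P' = (I − K·H)·P̄ = [52/67 2; 2 6]

x' = [-114/67, -3]
P' = [52/67 2; 2 6]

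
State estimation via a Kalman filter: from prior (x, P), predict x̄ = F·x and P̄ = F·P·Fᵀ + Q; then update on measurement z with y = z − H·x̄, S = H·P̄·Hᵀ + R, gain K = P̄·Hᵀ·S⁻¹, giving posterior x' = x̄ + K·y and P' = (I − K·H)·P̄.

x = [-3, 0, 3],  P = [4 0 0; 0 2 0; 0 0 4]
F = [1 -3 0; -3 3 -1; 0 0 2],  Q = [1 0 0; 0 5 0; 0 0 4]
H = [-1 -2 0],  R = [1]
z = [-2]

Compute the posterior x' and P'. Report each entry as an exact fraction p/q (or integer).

x' = [-209/156, 22/13, 262/39]
P' = [2219/156 -94/13 -148/39; -94/13 51/13 24/13; -148/39 24/13 716/39]

x̄ = F·x = [-3, 6, 6]
P̄ = F·P·Fᵀ + Q = [23 -30 0; -30 63 -8; 0 -8 20]
y = z − H·x̄ = [7]
S = H·P̄·Hᵀ + R = [156]
K = P̄·Hᵀ·S⁻¹ = [37/156; -8/13; 4/39]
x' = x̄ + K·y = [-209/156, 22/13, 262/39]
P' = (I − K·H)·P̄ = [2219/156 -94/13 -148/39; -94/13 51/13 24/13; -148/39 24/13 716/39]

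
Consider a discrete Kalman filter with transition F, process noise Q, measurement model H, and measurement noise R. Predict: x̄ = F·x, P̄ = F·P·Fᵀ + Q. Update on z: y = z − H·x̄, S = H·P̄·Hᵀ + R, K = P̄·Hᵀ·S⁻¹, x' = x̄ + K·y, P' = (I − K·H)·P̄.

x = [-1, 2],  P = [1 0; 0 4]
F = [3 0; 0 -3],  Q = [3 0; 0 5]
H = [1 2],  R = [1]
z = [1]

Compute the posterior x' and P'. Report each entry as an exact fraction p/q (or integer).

x̄ = F·x = [-3, -6]
P̄ = F·P·Fᵀ + Q = [12 0; 0 41]
y = z − H·x̄ = [16]
S = H·P̄·Hᵀ + R = [177]
K = P̄·Hᵀ·S⁻¹ = [4/59; 82/177]
x' = x̄ + K·y = [-113/59, 250/177]
P' = (I − K·H)·P̄ = [660/59 -328/59; -328/59 533/177]

x' = [-113/59, 250/177]
P' = [660/59 -328/59; -328/59 533/177]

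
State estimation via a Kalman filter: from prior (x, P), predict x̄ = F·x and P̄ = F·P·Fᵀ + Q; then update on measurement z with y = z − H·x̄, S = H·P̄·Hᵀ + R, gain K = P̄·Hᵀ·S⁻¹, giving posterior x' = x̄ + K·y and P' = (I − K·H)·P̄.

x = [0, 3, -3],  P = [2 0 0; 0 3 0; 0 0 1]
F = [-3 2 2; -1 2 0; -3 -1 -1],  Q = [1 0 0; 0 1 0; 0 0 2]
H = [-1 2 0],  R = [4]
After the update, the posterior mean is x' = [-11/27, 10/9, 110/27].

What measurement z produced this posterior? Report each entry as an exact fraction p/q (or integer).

z = [1]

x̄ = F·x = [0, 6, 0]
P̄ = F·P·Fᵀ + Q = [35 18 10; 18 15 0; 10 0 24]
S = H·P̄·Hᵀ + R = [27]
K = P̄·Hᵀ·S⁻¹ = [1/27; 4/9; -10/27]
x' − x̄ = [-11/27, -44/9, 110/27] = K·y
y = (KᵀK)⁻¹·Kᵀ·(x' − x̄) = [-11]
z = y + H·x̄ = [-11] + [12] = [1]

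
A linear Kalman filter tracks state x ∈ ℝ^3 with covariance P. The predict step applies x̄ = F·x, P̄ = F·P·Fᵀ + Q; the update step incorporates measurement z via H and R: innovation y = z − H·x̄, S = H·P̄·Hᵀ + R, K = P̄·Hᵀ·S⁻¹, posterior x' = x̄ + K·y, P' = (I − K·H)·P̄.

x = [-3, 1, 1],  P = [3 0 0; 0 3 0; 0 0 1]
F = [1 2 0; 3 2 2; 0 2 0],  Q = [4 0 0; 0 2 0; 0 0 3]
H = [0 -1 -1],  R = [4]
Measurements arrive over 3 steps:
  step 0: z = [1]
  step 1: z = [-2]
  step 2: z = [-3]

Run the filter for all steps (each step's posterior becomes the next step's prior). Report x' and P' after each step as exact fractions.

step 0: x̄ = F·x = [-1, -5, 2]
step 0: P̄ = F·P·Fᵀ + Q = [19 21 12; 21 45 12; 12 12 15]
step 0: y = z − H·x̄ = [-2]
step 0: S = H·P̄·Hᵀ + R = [88]
step 0: K = P̄·Hᵀ·S⁻¹ = [-3/8; -57/88; -27/88]
step 0: x' = x̄ + K·y = [-1/4, -163/44, 115/44]
step 0: P' = (I − K·H)·P̄ = [53/8 -3/8 15/8; -3/8 711/88 -483/88; 15/8 -483/88 591/88]
step 1: x̄ = F·x = [-337/44, -129/44, -163/22]
step 1: P̄ = F·P·Fᵀ + Q = [3647/88 2727/88 1389/44; 2727/88 8351/88 357/44; 1389/44 357/44 777/22]
step 1: y = z − H·x̄ = [-543/44]
step 1: S = H·P̄·Hᵀ + R = [13239/88]
step 1: K = P̄·Hᵀ·S⁻¹ = [-1835/4413; -9065/13239; -1274/4413]
step 1: x' = x̄ + K·y = [-3718/1471, 24352/4413, -5658/1471]
step 1: P' = (I − K·H)·P̄ = [22699/1471 -52273/4413 19871/1471; -52273/4413 322553/13239 -95431/4413; 19871/1471 -95431/4413 33509/1471]
step 2: x̄ = F·x = [37550/4413, -18706/4413, 48704/4413]
step 2: P̄ = F·P·Fᵀ + Q = [920183/13239 -138961/13239 976574/13239; -138961/13239 2335529/13239 -795874/13239; 976574/13239 -795874/13239 1329929/13239]
step 2: y = z − H·x̄ = [16759/4413]
step 2: S = H·P̄·Hᵀ + R = [2126666/13239]
step 2: K = P̄·Hᵀ·S⁻¹ = [-837613/2126666; -1539655/2126666; -31415/125098]
step 2: x' = x̄ + K·y = [14914741/2126666, -14861657/2126666, 1261339/125098]
step 2: P' = (I − K·H)·P̄ = [94820331/2126666 -119734019/2126666 7240263/125098; -119734019/2126666 196113951/2126666 -11173843/125098; 7240263/125098 -11173843/125098 11299503/125098]

step 0: x' = [-1/4, -163/44, 115/44], P' = [53/8 -3/8 15/8; -3/8 711/88 -483/88; 15/8 -483/88 591/88]
step 1: x' = [-3718/1471, 24352/4413, -5658/1471], P' = [22699/1471 -52273/4413 19871/1471; -52273/4413 322553/13239 -95431/4413; 19871/1471 -95431/4413 33509/1471]
step 2: x' = [14914741/2126666, -14861657/2126666, 1261339/125098], P' = [94820331/2126666 -119734019/2126666 7240263/125098; -119734019/2126666 196113951/2126666 -11173843/125098; 7240263/125098 -11173843/125098 11299503/125098]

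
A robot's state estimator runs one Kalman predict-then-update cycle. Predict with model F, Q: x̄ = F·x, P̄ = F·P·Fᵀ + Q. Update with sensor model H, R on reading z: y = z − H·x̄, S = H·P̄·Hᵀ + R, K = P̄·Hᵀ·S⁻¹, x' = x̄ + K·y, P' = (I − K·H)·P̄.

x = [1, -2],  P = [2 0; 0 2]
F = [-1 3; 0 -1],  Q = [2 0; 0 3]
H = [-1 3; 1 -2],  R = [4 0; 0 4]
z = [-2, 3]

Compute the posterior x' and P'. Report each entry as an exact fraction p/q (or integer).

x' = [-85/383, -349/383]
P' = [2100/383 692/383; 692/383 336/383]

x̄ = F·x = [-7, 2]
P̄ = F·P·Fᵀ + Q = [22 -6; -6 5]
y = z − H·x̄ = [-15, 14]
S = H·P̄·Hᵀ + R = [107 -82; -82 70]
K = P̄·Hᵀ·S⁻¹ = [-6/383 179/383; 79/383 5/383]
x' = x̄ + K·y = [-85/383, -349/383]
P' = (I − K·H)·P̄ = [2100/383 692/383; 692/383 336/383]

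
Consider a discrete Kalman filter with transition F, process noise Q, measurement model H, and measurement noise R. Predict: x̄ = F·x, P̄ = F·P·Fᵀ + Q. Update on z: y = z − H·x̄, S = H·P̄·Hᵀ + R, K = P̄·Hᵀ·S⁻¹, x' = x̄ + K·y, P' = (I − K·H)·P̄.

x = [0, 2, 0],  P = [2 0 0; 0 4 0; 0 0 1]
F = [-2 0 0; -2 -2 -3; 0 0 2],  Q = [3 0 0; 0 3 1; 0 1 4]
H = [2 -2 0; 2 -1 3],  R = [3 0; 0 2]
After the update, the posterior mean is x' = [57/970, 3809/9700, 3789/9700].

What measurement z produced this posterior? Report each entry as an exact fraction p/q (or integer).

x̄ = F·x = [0, -4, 0]
P̄ = F·P·Fᵀ + Q = [11 8 0; 8 36 -5; 0 -5 8]
S = H·P̄·Hᵀ + R = [127 98; 98 152]
K = P̄·Hᵀ·S⁻¹ = [-23/485 119/970; -2541/4850 1043/9700; -661/4850 2703/9700]
x' − x̄ = [57/970, 42609/9700, 3789/9700] = K·y
y = (KᵀK)⁻¹·Kᵀ·(x' − x̄) = [-9, -3]
z = y + H·x̄ = [-9, -3] + [8, 4] = [-1, 1]

z = [-1, 1]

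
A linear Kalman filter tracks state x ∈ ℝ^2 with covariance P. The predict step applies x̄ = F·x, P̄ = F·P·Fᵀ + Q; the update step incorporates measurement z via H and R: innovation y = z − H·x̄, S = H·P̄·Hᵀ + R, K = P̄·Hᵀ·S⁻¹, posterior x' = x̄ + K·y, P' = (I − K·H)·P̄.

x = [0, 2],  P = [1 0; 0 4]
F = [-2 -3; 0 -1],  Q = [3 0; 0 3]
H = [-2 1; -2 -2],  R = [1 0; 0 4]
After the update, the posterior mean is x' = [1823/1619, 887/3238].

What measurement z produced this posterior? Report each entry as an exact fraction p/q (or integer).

z = [-2, -3]

x̄ = F·x = [-6, -2]
P̄ = F·P·Fᵀ + Q = [43 12; 12 7]
S = H·P̄·Hᵀ + R = [132 182; 182 300]
K = P̄·Hᵀ·S⁻¹ = [-545/1619 -263/1619; 454/1619 -961/3238]
x' − x̄ = [11537/1619, 7363/3238] = K·y
y = (KᵀK)⁻¹·Kᵀ·(x' − x̄) = [-12, -19]
z = y + H·x̄ = [-12, -19] + [10, 16] = [-2, -3]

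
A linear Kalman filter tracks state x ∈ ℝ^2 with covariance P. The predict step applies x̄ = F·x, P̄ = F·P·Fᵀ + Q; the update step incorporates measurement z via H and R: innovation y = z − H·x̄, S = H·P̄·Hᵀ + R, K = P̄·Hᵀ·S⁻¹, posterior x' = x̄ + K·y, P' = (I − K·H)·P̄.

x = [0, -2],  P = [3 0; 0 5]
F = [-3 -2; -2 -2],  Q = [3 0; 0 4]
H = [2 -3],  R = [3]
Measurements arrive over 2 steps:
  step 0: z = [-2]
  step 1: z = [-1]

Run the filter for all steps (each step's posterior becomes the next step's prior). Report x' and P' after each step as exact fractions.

step 0: x' = [256/71, 220/71], P' = [3354/71 2250/71; 2250/71 1532/71]
step 1: x' = [-27670/9749, -15708/9749], P' = [3529689/9749 2372328/9749; 2372328/9749 1597532/9749]

step 0: x̄ = F·x = [4, 4]
step 0: P̄ = F·P·Fᵀ + Q = [50 38; 38 36]
step 0: y = z − H·x̄ = [2]
step 0: S = H·P̄·Hᵀ + R = [71]
step 0: K = P̄·Hᵀ·S⁻¹ = [-14/71; -32/71]
step 0: x' = x̄ + K·y = [256/71, 220/71]
step 0: P' = (I − K·H)·P̄ = [3354/71 2250/71; 2250/71 1532/71]
step 1: x̄ = F·x = [-1208/71, -952/71]
step 1: P̄ = F·P·Fᵀ + Q = [63527/71 48752/71; 48752/71 37828/71]
step 1: y = z − H·x̄ = [-511/71]
step 1: S = H·P̄·Hᵀ + R = [9749/71]
step 1: K = P̄·Hᵀ·S⁻¹ = [-19202/9749; -15980/9749]
step 1: x' = x̄ + K·y = [-27670/9749, -15708/9749]
step 1: P' = (I − K·H)·P̄ = [3529689/9749 2372328/9749; 2372328/9749 1597532/9749]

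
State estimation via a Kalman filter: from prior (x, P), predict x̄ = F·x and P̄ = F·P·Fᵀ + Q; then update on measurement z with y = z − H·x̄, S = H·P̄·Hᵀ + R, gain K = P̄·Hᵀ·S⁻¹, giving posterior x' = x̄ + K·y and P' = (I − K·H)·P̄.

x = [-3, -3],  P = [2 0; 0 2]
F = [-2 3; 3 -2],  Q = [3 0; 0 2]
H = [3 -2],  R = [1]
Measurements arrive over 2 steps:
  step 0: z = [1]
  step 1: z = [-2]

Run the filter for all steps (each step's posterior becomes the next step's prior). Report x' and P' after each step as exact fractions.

step 0: x̄ = F·x = [-3, -3]
step 0: P̄ = F·P·Fᵀ + Q = [29 -24; -24 28]
step 0: y = z − H·x̄ = [4]
step 0: S = H·P̄·Hᵀ + R = [662]
step 0: K = P̄·Hᵀ·S⁻¹ = [135/662; -64/331]
step 0: x' = x̄ + K·y = [-723/331, -1249/331]
step 0: P' = (I − K·H)·P̄ = [973/662 696/331; 696/331 1076/331]
step 1: x̄ = F·x = [-2301/331, 329/331]
step 1: P̄ = F·P·Fᵀ + Q = [4271/331 -327/331; -327/331 1985/662]
step 1: y = z − H·x̄ = [6899/331]
step 1: S = H·P̄·Hᵀ + R = [46664/331]
step 1: K = P̄·Hᵀ·S⁻¹ = [13467/46664; -1483/23332]
step 1: x' = x̄ + K·y = [-43701/46664, -7719/23332]
step 1: P' = (I − K·H)·P̄ = [54205/46664 37287/23332; 37287/23332 14168/5833]

step 0: x' = [-723/331, -1249/331], P' = [973/662 696/331; 696/331 1076/331]
step 1: x' = [-43701/46664, -7719/23332], P' = [54205/46664 37287/23332; 37287/23332 14168/5833]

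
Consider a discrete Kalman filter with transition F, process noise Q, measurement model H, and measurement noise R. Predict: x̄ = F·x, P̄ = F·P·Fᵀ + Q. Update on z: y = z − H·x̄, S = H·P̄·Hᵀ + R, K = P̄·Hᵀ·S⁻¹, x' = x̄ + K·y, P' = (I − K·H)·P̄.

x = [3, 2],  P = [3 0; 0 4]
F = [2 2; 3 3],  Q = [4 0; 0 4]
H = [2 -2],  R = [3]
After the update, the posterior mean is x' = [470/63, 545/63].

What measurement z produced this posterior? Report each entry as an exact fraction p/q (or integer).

z = [-2]

x̄ = F·x = [10, 15]
P̄ = F·P·Fᵀ + Q = [32 42; 42 67]
S = H·P̄·Hᵀ + R = [63]
K = P̄·Hᵀ·S⁻¹ = [-20/63; -50/63]
x' − x̄ = [-160/63, -400/63] = K·y
y = (KᵀK)⁻¹·Kᵀ·(x' − x̄) = [8]
z = y + H·x̄ = [8] + [-10] = [-2]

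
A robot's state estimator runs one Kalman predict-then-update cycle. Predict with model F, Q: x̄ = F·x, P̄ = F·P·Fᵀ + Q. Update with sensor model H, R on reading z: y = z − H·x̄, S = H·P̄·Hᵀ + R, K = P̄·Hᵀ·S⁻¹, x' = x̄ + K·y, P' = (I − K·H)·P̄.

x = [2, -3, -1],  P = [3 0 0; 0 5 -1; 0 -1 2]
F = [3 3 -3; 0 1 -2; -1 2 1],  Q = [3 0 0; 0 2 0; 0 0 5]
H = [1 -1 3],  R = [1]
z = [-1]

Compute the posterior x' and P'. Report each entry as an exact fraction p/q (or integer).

x̄ = F·x = [0, -1, -9]
P̄ = F·P·Fᵀ + Q = [111 36 18; 36 19 9; 18 9 26]
y = z − H·x̄ = [25]
S = H·P̄·Hᵀ + R = [347]
K = P̄·Hᵀ·S⁻¹ = [129/347; 44/347; 87/347]
x' = x̄ + K·y = [3225/347, 753/347, -948/347]
P' = (I − K·H)·P̄ = [21876/347 6816/347 -4977/347; 6816/347 4657/347 -705/347; -4977/347 -705/347 1453/347]

x' = [3225/347, 753/347, -948/347]
P' = [21876/347 6816/347 -4977/347; 6816/347 4657/347 -705/347; -4977/347 -705/347 1453/347]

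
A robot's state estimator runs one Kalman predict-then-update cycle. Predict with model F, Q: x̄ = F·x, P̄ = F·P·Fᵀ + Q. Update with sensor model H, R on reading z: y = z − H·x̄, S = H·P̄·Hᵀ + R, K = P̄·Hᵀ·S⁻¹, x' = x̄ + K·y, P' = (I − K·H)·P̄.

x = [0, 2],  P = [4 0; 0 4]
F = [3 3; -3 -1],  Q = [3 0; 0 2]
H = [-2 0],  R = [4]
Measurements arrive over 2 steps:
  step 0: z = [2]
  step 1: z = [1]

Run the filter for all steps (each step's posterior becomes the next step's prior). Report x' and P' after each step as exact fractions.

step 0: x' = [-69/76, 46/19], P' = [75/76 -12/19; -12/19 222/19]
step 1: x' = [-7341/16214, 32755/16214], P' = [8031/8107 -2763/8107; -2763/8107 51770/8107]

step 0: x̄ = F·x = [6, -2]
step 0: P̄ = F·P·Fᵀ + Q = [75 -48; -48 42]
step 0: y = z − H·x̄ = [14]
step 0: S = H·P̄·Hᵀ + R = [304]
step 0: K = P̄·Hᵀ·S⁻¹ = [-75/152; 6/19]
step 0: x' = x̄ + K·y = [-69/76, 46/19]
step 0: P' = (I − K·H)·P̄ = [75/76 -12/19; -12/19 222/19]
step 1: x̄ = F·x = [345/76, 23/76]
step 1: P̄ = F·P·Fᵀ + Q = [8031/76 -2763/76; -2763/76 1427/76]
step 1: y = z − H·x̄ = [383/38]
step 1: S = H·P̄·Hᵀ + R = [8107/19]
step 1: K = P̄·Hᵀ·S⁻¹ = [-8031/16214; 2763/16214]
step 1: x' = x̄ + K·y = [-7341/16214, 32755/16214]
step 1: P' = (I − K·H)·P̄ = [8031/8107 -2763/8107; -2763/8107 51770/8107]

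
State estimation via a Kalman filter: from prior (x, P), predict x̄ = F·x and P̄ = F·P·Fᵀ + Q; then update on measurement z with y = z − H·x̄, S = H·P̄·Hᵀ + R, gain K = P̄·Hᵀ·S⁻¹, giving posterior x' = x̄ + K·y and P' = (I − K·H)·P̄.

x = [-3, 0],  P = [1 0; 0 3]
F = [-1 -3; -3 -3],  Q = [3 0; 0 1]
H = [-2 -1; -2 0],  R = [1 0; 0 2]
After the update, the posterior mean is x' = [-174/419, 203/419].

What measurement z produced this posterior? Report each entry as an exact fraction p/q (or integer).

x̄ = F·x = [3, 9]
P̄ = F·P·Fᵀ + Q = [31 30; 30 37]
S = H·P̄·Hᵀ + R = [282 184; 184 126]
K = P̄·Hᵀ·S⁻¹ = [-46/419 -139/419; -591/838 232/419]
x' − x̄ = [-1431/419, -3568/419] = K·y
y = (KᵀK)⁻¹·Kᵀ·(x' − x̄) = [16, 5]
z = y + H·x̄ = [16, 5] + [-15, -6] = [1, -1]

z = [1, -1]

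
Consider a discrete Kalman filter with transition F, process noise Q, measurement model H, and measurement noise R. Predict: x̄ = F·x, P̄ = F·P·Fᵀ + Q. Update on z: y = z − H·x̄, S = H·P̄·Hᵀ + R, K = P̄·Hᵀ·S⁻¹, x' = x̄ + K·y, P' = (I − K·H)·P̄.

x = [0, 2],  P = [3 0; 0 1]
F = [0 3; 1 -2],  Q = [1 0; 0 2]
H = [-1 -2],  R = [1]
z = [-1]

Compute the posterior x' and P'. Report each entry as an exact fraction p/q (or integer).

x' = [132/23, -56/23]
P' = [226/23 -114/23; -114/23 63/23]

x̄ = F·x = [6, -4]
P̄ = F·P·Fᵀ + Q = [10 -6; -6 9]
y = z − H·x̄ = [-3]
S = H·P̄·Hᵀ + R = [23]
K = P̄·Hᵀ·S⁻¹ = [2/23; -12/23]
x' = x̄ + K·y = [132/23, -56/23]
P' = (I − K·H)·P̄ = [226/23 -114/23; -114/23 63/23]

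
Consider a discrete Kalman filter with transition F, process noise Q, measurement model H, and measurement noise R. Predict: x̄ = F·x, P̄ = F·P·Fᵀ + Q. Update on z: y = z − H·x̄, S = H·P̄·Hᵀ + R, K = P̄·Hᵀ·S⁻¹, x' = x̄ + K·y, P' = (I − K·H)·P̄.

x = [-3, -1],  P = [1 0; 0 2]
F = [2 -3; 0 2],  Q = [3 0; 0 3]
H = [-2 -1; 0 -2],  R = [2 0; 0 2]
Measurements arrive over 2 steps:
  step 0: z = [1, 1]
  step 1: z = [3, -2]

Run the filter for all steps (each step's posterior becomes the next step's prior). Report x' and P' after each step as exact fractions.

step 0: x̄ = F·x = [-3, -2]
step 0: P̄ = F·P·Fᵀ + Q = [25 -12; -12 11]
step 0: y = z − H·x̄ = [-7, -3]
step 0: S = H·P̄·Hᵀ + R = [65 -26; -26 46]
step 0: K = P̄·Hᵀ·S⁻¹ = [-562/1157 22/89; 1/89 -42/89]
step 0: x' = x̄ + K·y = [-395/1157, -59/89]
step 0: P' = (I − K·H)·P̄ = [705/1157 -22/89; -22/89 42/89]
step 1: x̄ = F·x = [1511/1157, -118/89]
step 1: P̄ = F·P·Fᵀ + Q = [14637/1157 -340/89; -340/89 435/89]
step 1: y = z − H·x̄ = [4959/1157, -414/89]
step 1: S = H·P̄·Hᵀ + R = [48837/1157 -490/89; -490/89 1918/89]
step 1: K = P̄·Hᵀ·S⁻¹ = [-34782/72671 118150/508697; 455/72671 -229930/508697]
step 1: x' = x̄ + K·y = [-928807/508697, 408761/508697]
step 1: P' = (I − K·H)·P̄ = [302549/508697 -118150/508697; -118150/508697 229930/508697]

step 0: x' = [-395/1157, -59/89], P' = [705/1157 -22/89; -22/89 42/89]
step 1: x' = [-928807/508697, 408761/508697], P' = [302549/508697 -118150/508697; -118150/508697 229930/508697]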